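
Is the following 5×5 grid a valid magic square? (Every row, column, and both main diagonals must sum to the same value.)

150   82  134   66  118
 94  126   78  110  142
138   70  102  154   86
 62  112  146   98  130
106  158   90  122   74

Row 1: 150 + 82 + 134 + 66 + 118 = 550.
Row 2: 94 + 126 + 78 + 110 + 142 = 550.
Row 3: 138 + 70 + 102 + 154 + 86 = 550.
Row 4: 62 + 112 + 146 + 98 + 130 = 548.
Row 5: 106 + 158 + 90 + 122 + 74 = 550.
Column 1: 150 + 94 + 138 + 62 + 106 = 550.
Column 2: 82 + 126 + 70 + 112 + 158 = 548.
Column 3: 134 + 78 + 102 + 146 + 90 = 550.
Column 4: 66 + 110 + 154 + 98 + 122 = 550.
Column 5: 118 + 142 + 86 + 130 + 74 = 550.
Main diagonal: 150 + 126 + 102 + 98 + 74 = 550.
Anti-diagonal: 118 + 110 + 102 + 112 + 106 = 548.

No — row 5 sums to 550 but column 2 sums to 548.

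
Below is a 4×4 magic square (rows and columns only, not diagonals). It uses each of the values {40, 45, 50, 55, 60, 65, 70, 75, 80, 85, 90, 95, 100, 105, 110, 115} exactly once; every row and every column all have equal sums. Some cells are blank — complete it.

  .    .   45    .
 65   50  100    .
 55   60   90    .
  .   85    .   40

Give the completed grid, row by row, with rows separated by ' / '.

The 16 entries sum to 1240, so each line sums to 1240/4 = 310.
Row 2 must total 310; the given cells sum to 215, so (2,4) = 95.
Row 3 must total 310; the given cells sum to 205, so (3,4) = 105.
Column 2: 50 + 60 + 85 + ? = 310, so (1,2) = 115.
From column 3, 310 − (45 + 100 + 90) gives (4,3) = 75.
Using column 4: 95 + 105 + 40 + ? → (1,4) = 310 − 240 = 70.
The remaining cell in row 1 is (1,1) = 310 − 230 = 80.
From row 4, 310 − (85 + 75 + 40) gives (4,1) = 110.

80 115 45 70 / 65 50 100 95 / 55 60 90 105 / 110 85 75 40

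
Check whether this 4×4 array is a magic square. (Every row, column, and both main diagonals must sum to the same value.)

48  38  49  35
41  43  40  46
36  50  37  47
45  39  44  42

Yes

Row 1: 48 + 38 + 49 + 35 = 170.
Row 2: 41 + 43 + 40 + 46 = 170.
Row 3: 36 + 50 + 37 + 47 = 170.
Row 4: 45 + 39 + 44 + 42 = 170.
Column 1: 48 + 41 + 36 + 45 = 170.
Column 2: 38 + 43 + 50 + 39 = 170.
Column 3: 49 + 40 + 37 + 44 = 170.
Column 4: 35 + 46 + 47 + 42 = 170.
Main diagonal: 48 + 43 + 37 + 42 = 170.
Anti-diagonal: 35 + 40 + 50 + 45 = 170.
All lines sum to 170.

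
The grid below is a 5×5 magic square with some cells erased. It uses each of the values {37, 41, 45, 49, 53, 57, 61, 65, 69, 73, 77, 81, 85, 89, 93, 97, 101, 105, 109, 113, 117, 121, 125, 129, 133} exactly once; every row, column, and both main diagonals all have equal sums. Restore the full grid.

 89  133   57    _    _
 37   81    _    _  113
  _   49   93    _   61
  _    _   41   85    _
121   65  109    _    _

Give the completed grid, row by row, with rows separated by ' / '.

The 25 entries sum to 2125, so each line sums to 2125/5 = 425.
From column 2, 425 − (133 + 81 + 49 + 65) gives (4,2) = 97.
From column 3, 425 − (57 + 93 + 41 + 109) gives (2,3) = 125.
Using main diagonal: 89 + 81 + 93 + 85 + ? → (5,5) = 425 − 348 = 77.
From row 2, 425 − (37 + 81 + 125 + 113) gives (2,4) = 69.
Row 5 needs 425; the known cells sum to 372, so (5,4) = 53.
Anti-diagonal must total 425; the given cells sum to 380, so (1,5) = 45.
Using row 1: 89 + 133 + 57 + 45 + ? → (1,4) = 425 − 324 = 101.
Column 4: 101 + 69 + 85 + 53 + ? = 425, so (3,4) = 117.
From column 5, 425 − (45 + 113 + 61 + 77) gives (4,5) = 129.
From row 3, 425 − (49 + 93 + 117 + 61) gives (3,1) = 105.
The remaining cell in row 4 is (4,1) = 425 − 352 = 73.

89 133 57 101 45 / 37 81 125 69 113 / 105 49 93 117 61 / 73 97 41 85 129 / 121 65 109 53 77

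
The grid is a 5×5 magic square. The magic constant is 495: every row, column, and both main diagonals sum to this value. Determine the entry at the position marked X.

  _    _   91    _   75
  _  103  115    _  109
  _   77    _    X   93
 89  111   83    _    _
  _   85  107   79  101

Using row 5: 85 + 107 + 79 + 101 + ? → (5,1) = 495 − 372 = 123.
Column 2: 103 + 77 + 111 + 85 + ? = 495, so (1,2) = 119.
From column 3, 495 − (91 + 115 + 83 + 107) gives (3,3) = 99.
Column 5 needs 495; the known cells sum to 378, so (4,5) = 117.
Anti-diagonal: 75 + 99 + 111 + 123 + ? = 495, so (2,4) = 87.
Row 2 must total 495; the given cells sum to 414, so (2,1) = 81.
Using row 4: 89 + 111 + 83 + 117 + ? → (4,4) = 495 − 400 = 95.
Main diagonal: 103 + 99 + 95 + 101 + ? = 495, so (1,1) = 97.
From row 1, 495 − (97 + 119 + 91 + 75) gives (1,4) = 113.
Using column 1: 97 + 81 + 89 + 123 + ? → (3,1) = 495 − 390 = 105.
Column 4 must total 495; the given cells sum to 374, so (3,4) = 121.

121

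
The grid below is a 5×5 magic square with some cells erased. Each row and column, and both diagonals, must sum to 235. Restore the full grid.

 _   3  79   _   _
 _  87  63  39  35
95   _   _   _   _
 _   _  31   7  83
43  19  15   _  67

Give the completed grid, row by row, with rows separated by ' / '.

27 3 79 75 51 / 11 87 63 39 35 / 95 71 47 23 -1 / 59 55 31 7 83 / 43 19 15 91 67

Row 2 needs 235; the known cells sum to 224, so (2,1) = 11.
From row 5, 235 − (43 + 19 + 15 + 67) gives (5,4) = 91.
Column 3: 79 + 63 + 31 + 15 + ? = 235, so (3,3) = 47.
Main diagonal needs 235; the known cells sum to 208, so (1,1) = 27.
Column 1 needs 235; the known cells sum to 176, so (4,1) = 59.
Row 4 needs 235; the known cells sum to 180, so (4,2) = 55.
Using column 2: 3 + 87 + 55 + 19 + ? → (3,2) = 235 − 164 = 71.
The remaining cell in anti-diagonal is (1,5) = 235 − 184 = 51.
Row 1: 27 + 3 + 79 + 51 + ? = 235, so (1,4) = 75.
From column 4, 235 − (75 + 39 + 7 + 91) gives (3,4) = 23.
Column 5: 51 + 35 + 83 + 67 + ? = 235, so (3,5) = -1.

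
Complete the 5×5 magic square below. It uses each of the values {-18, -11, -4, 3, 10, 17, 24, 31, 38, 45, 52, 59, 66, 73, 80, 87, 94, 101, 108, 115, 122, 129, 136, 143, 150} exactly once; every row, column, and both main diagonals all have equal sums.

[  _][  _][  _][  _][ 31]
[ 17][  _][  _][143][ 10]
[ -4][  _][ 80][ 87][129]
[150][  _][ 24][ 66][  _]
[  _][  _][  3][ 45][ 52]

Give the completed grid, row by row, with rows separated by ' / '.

73 115 122 -11 31 / 17 59 101 143 10 / -4 38 80 87 129 / 150 -18 24 66 108 / 94 136 3 45 52

The 25 entries sum to 1650, so each line sums to 1650/5 = 330.
Row 3 needs 330; the known cells sum to 292, so (3,2) = 38.
Column 4 must total 330; the given cells sum to 341, so (1,4) = -11.
Column 5 must total 330; the given cells sum to 222, so (4,5) = 108.
The remaining cell in row 4 is (4,2) = 330 − 348 = -18.
Anti-diagonal: 31 + 143 + 80 + (-18) + ? = 330, so (5,1) = 94.
Using row 5: 94 + 3 + 45 + 52 + ? → (5,2) = 330 − 194 = 136.
From column 1, 330 − (17 + (-4) + 150 + 94) gives (1,1) = 73.
From main diagonal, 330 − (73 + 80 + 66 + 52) gives (2,2) = 59.
Row 2: 17 + 59 + 143 + 10 + ? = 330, so (2,3) = 101.
Column 2 needs 330; the known cells sum to 215, so (1,2) = 115.
Column 3 must total 330; the given cells sum to 208, so (1,3) = 122.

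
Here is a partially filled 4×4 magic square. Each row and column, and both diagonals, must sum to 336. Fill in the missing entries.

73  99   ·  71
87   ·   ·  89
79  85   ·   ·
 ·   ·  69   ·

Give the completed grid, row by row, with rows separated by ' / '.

Row 1 needs 336; the known cells sum to 243, so (1,3) = 93.
The remaining cell in column 1 is (4,1) = 336 − 239 = 97.
Anti-diagonal needs 336; the known cells sum to 253, so (2,3) = 83.
Using row 2: 87 + 83 + 89 + ? → (2,2) = 336 − 259 = 77.
The remaining cell in column 2 is (4,2) = 336 − 261 = 75.
Column 3 needs 336; the known cells sum to 245, so (3,3) = 91.
Main diagonal needs 336; the known cells sum to 241, so (4,4) = 95.
The remaining cell in row 3 is (3,4) = 336 − 255 = 81.

73 99 93 71 / 87 77 83 89 / 79 85 91 81 / 97 75 69 95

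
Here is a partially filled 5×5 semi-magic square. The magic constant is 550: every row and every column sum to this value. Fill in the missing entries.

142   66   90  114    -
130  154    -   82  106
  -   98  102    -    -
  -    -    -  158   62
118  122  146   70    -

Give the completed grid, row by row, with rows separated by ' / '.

142 66 90 114 138 / 130 154 78 82 106 / 74 98 102 126 150 / 86 110 134 158 62 / 118 122 146 70 94

Row 1 needs 550; the known cells sum to 412, so (1,5) = 138.
Row 2 needs 550; the known cells sum to 472, so (2,3) = 78.
Row 5 must total 550; the given cells sum to 456, so (5,5) = 94.
The remaining cell in column 2 is (4,2) = 550 − 440 = 110.
From column 3, 550 − (90 + 78 + 102 + 146) gives (4,3) = 134.
Column 4: 114 + 82 + 158 + 70 + ? = 550, so (3,4) = 126.
Using column 5: 138 + 106 + 62 + 94 + ? → (3,5) = 550 − 400 = 150.
The remaining cell in row 3 is (3,1) = 550 − 476 = 74.
Row 4 must total 550; the given cells sum to 464, so (4,1) = 86.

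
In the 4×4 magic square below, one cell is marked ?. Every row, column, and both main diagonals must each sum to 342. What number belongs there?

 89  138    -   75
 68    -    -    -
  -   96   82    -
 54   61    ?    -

103

Row 1 must total 342; the given cells sum to 302, so (1,3) = 40.
The remaining cell in column 1 is (3,1) = 342 − 211 = 131.
Column 2 must total 342; the given cells sum to 295, so (2,2) = 47.
Main diagonal must total 342; the given cells sum to 218, so (4,4) = 124.
From anti-diagonal, 342 − (75 + 96 + 54) gives (2,3) = 117.
Using row 2: 68 + 47 + 117 + ? → (2,4) = 342 − 232 = 110.
The remaining cell in row 3 is (3,4) = 342 − 309 = 33.
Row 4: 54 + 61 + 124 + ? = 342, so (4,3) = 103.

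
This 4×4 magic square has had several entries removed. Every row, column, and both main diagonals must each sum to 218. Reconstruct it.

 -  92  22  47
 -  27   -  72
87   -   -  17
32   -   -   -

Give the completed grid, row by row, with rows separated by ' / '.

57 92 22 47 / 42 27 77 72 / 87 62 52 17 / 32 37 67 82

Row 1 needs 218; the known cells sum to 161, so (1,1) = 57.
Column 1 must total 218; the given cells sum to 176, so (2,1) = 42.
Column 4: 47 + 72 + 17 + ? = 218, so (4,4) = 82.
Using main diagonal: 57 + 27 + 82 + ? → (3,3) = 218 − 166 = 52.
Row 2: 42 + 27 + 72 + ? = 218, so (2,3) = 77.
The remaining cell in row 3 is (3,2) = 218 − 156 = 62.
Column 2 must total 218; the given cells sum to 181, so (4,2) = 37.
From column 3, 218 − (22 + 77 + 52) gives (4,3) = 67.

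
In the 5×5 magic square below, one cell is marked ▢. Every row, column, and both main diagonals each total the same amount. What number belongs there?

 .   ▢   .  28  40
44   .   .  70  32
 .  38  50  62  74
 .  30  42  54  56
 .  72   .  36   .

Column 4 is complete and sums to 250; that is the magic constant.
Using row 3: 38 + 50 + 62 + 74 + ? → (3,1) = 250 − 224 = 26.
Row 4: 30 + 42 + 54 + 56 + ? = 250, so (4,1) = 68.
Column 5: 40 + 32 + 74 + 56 + ? = 250, so (5,5) = 48.
Using anti-diagonal: 40 + 70 + 50 + 30 + ? → (5,1) = 250 − 190 = 60.
Using row 5: 60 + 72 + 36 + 48 + ? → (5,3) = 250 − 216 = 34.
Using column 1: 44 + 26 + 68 + 60 + ? → (1,1) = 250 − 198 = 52.
The remaining cell in main diagonal is (2,2) = 250 − 204 = 46.
Row 2: 44 + 46 + 70 + 32 + ? = 250, so (2,3) = 58.
The remaining cell in column 2 is (1,2) = 250 − 186 = 64.

64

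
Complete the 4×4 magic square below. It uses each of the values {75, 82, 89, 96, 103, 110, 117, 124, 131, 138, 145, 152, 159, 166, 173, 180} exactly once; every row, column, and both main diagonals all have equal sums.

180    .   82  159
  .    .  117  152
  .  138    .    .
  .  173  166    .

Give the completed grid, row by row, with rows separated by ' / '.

180 89 82 159 / 131 110 117 152 / 103 138 145 124 / 96 173 166 75

The 16 entries sum to 2040, so each line sums to 2040/4 = 510.
Row 1 needs 510; the known cells sum to 421, so (1,2) = 89.
Column 2: 89 + 138 + 173 + ? = 510, so (2,2) = 110.
Column 3 needs 510; the known cells sum to 365, so (3,3) = 145.
Main diagonal must total 510; the given cells sum to 435, so (4,4) = 75.
From anti-diagonal, 510 − (159 + 117 + 138) gives (4,1) = 96.
Row 2: 110 + 117 + 152 + ? = 510, so (2,1) = 131.
The remaining cell in column 1 is (3,1) = 510 − 407 = 103.
Using column 4: 159 + 152 + 75 + ? → (3,4) = 510 − 386 = 124.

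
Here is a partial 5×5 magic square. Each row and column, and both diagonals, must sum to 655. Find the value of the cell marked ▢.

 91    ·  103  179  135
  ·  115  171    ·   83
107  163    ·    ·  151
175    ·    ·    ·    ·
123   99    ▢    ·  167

Using row 1: 91 + 103 + 179 + 135 + ? → (1,2) = 655 − 508 = 147.
From column 1, 655 − (91 + 107 + 175 + 123) gives (2,1) = 159.
Column 2: 147 + 115 + 163 + 99 + ? = 655, so (4,2) = 131.
Column 5 must total 655; the given cells sum to 536, so (4,5) = 119.
Row 2 needs 655; the known cells sum to 528, so (2,4) = 127.
The remaining cell in anti-diagonal is (3,3) = 655 − 516 = 139.
The remaining cell in row 3 is (3,4) = 655 − 560 = 95.
Main diagonal: 91 + 115 + 139 + 167 + ? = 655, so (4,4) = 143.
Using row 4: 175 + 131 + 143 + 119 + ? → (4,3) = 655 − 568 = 87.
Column 3 must total 655; the given cells sum to 500, so (5,3) = 155.

155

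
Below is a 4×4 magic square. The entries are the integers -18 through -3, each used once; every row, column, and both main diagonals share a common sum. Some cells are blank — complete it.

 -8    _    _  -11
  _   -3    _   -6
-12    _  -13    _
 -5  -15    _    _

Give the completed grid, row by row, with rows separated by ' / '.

-8 -14 -9 -11 / -17 -3 -16 -6 / -12 -10 -13 -7 / -5 -15 -4 -18

The entries are -18 through -3, which sum to -168, so each line sums to -168/4 = -42.
Column 1: -8 + (-12) + (-5) + ? = -42, so (2,1) = -17.
The remaining cell in main diagonal is (4,4) = -42 − (-24) = -18.
Row 2 must total -42; the given cells sum to -26, so (2,3) = -16.
Row 4: -5 + (-15) + (-18) + ? = -42, so (4,3) = -4.
Column 3: -16 + (-13) + (-4) + ? = -42, so (1,3) = -9.
Column 4 needs -42; the known cells sum to -35, so (3,4) = -7.
From anti-diagonal, -42 − (-11 + (-16) + (-5)) gives (3,2) = -10.
Row 1: -8 + (-9) + (-11) + ? = -42, so (1,2) = -14.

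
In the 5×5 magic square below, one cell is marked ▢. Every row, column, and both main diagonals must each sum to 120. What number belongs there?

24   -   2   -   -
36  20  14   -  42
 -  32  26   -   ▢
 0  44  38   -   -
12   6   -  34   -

4

From row 2, 120 − (36 + 20 + 14 + 42) gives (2,4) = 8.
From column 1, 120 − (24 + 36 + 0 + 12) gives (3,1) = 48.
The remaining cell in column 2 is (1,2) = 120 − 102 = 18.
Column 3 needs 120; the known cells sum to 80, so (5,3) = 40.
Using anti-diagonal: 8 + 26 + 44 + 12 + ? → (1,5) = 120 − 90 = 30.
Row 1 must total 120; the given cells sum to 74, so (1,4) = 46.
Row 5 needs 120; the known cells sum to 92, so (5,5) = 28.
Main diagonal must total 120; the given cells sum to 98, so (4,4) = 22.
The remaining cell in row 4 is (4,5) = 120 − 104 = 16.
From column 4, 120 − (46 + 8 + 22 + 34) gives (3,4) = 10.
Column 5 must total 120; the given cells sum to 116, so (3,5) = 4.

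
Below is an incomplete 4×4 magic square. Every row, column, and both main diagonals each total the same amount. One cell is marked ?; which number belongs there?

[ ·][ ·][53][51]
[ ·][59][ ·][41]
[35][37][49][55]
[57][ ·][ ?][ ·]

43

Row 3 is complete and sums to 176; that is the magic constant.
Column 4 must total 176; the given cells sum to 147, so (4,4) = 29.
Main diagonal: 59 + 49 + 29 + ? = 176, so (1,1) = 39.
Anti-diagonal: 51 + 37 + 57 + ? = 176, so (2,3) = 31.
Row 1 needs 176; the known cells sum to 143, so (1,2) = 33.
Row 2 must total 176; the given cells sum to 131, so (2,1) = 45.
The remaining cell in column 2 is (4,2) = 176 − 129 = 47.
Using column 3: 53 + 31 + 49 + ? → (4,3) = 176 − 133 = 43.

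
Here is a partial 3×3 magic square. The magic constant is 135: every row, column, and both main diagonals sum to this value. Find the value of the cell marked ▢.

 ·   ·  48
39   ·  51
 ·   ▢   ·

57

From row 2, 135 − (39 + 51) gives (2,2) = 45.
Column 3: 48 + 51 + ? = 135, so (3,3) = 36.
Main diagonal needs 135; the known cells sum to 81, so (1,1) = 54.
Anti-diagonal needs 135; the known cells sum to 93, so (3,1) = 42.
Row 1 must total 135; the given cells sum to 102, so (1,2) = 33.
Using row 3: 42 + 36 + ? → (3,2) = 135 − 78 = 57.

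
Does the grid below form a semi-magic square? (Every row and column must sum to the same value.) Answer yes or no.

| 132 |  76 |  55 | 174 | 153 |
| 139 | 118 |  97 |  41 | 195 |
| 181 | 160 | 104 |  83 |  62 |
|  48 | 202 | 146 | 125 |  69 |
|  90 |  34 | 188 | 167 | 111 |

Row 1: 132 + 76 + 55 + 174 + 153 = 590.
Row 2: 139 + 118 + 97 + 41 + 195 = 590.
Row 3: 181 + 160 + 104 + 83 + 62 = 590.
Row 4: 48 + 202 + 146 + 125 + 69 = 590.
Row 5: 90 + 34 + 188 + 167 + 111 = 590.
Column 1: 132 + 139 + 181 + 48 + 90 = 590.
Column 2: 76 + 118 + 160 + 202 + 34 = 590.
Column 3: 55 + 97 + 104 + 146 + 188 = 590.
Column 4: 174 + 41 + 83 + 125 + 167 = 590.
Column 5: 153 + 195 + 62 + 69 + 111 = 590.
All lines sum to 590.

Yes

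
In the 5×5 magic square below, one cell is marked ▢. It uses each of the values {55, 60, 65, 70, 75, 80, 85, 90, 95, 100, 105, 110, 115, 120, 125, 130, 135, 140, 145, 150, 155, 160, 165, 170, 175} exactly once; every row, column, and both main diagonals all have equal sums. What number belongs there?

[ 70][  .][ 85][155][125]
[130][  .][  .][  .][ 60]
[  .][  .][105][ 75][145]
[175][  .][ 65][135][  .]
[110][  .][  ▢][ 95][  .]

150

The 25 entries sum to 2875, so each line sums to 2875/5 = 575.
Row 1 must total 575; the given cells sum to 435, so (1,2) = 140.
From column 1, 575 − (70 + 130 + 175 + 110) gives (3,1) = 90.
Column 4: 155 + 75 + 135 + 95 + ? = 575, so (2,4) = 115.
Anti-diagonal: 125 + 115 + 105 + 110 + ? = 575, so (4,2) = 120.
Row 3 needs 575; the known cells sum to 415, so (3,2) = 160.
Row 4: 175 + 120 + 65 + 135 + ? = 575, so (4,5) = 80.
Using column 5: 125 + 60 + 145 + 80 + ? → (5,5) = 575 − 410 = 165.
The remaining cell in main diagonal is (2,2) = 575 − 475 = 100.
Using row 2: 130 + 100 + 115 + 60 + ? → (2,3) = 575 − 405 = 170.
Column 2: 140 + 100 + 160 + 120 + ? = 575, so (5,2) = 55.
The remaining cell in column 3 is (5,3) = 575 − 425 = 150.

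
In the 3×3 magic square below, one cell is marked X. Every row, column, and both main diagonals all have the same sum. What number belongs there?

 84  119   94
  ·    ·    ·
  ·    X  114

Row 1 is complete and sums to 297; that is the magic constant.
Column 3 needs 297; the known cells sum to 208, so (2,3) = 89.
Main diagonal: 84 + 114 + ? = 297, so (2,2) = 99.
Anti-diagonal: 94 + 99 + ? = 297, so (3,1) = 104.
Row 2: 99 + 89 + ? = 297, so (2,1) = 109.
Using row 3: 104 + 114 + ? → (3,2) = 297 − 218 = 79.

79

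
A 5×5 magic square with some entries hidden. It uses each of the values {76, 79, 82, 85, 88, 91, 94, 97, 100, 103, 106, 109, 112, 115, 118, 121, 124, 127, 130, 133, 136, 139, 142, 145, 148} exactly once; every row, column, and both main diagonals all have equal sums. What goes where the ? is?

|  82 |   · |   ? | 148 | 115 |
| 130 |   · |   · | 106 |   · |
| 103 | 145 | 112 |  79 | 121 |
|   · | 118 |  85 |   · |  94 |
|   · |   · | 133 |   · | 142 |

The 25 entries sum to 2800, so each line sums to 2800/5 = 560.
Column 5 must total 560; the given cells sum to 472, so (2,5) = 88.
Using anti-diagonal: 115 + 106 + 112 + 118 + ? → (5,1) = 560 − 451 = 109.
Using column 1: 82 + 130 + 103 + 109 + ? → (4,1) = 560 − 424 = 136.
Row 4 needs 560; the known cells sum to 433, so (4,4) = 127.
Column 4 must total 560; the given cells sum to 460, so (5,4) = 100.
From main diagonal, 560 − (82 + 112 + 127 + 142) gives (2,2) = 97.
Row 2: 130 + 97 + 106 + 88 + ? = 560, so (2,3) = 139.
Row 5 must total 560; the given cells sum to 484, so (5,2) = 76.
Column 2 must total 560; the given cells sum to 436, so (1,2) = 124.
Column 3 needs 560; the known cells sum to 469, so (1,3) = 91.

91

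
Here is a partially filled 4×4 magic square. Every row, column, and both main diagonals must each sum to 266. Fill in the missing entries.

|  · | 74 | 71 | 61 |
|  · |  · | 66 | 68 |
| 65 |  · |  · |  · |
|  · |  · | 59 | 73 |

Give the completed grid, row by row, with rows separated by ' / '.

60 74 71 61 / 69 63 66 68 / 65 67 70 64 / 72 62 59 73

Row 1 needs 266; the known cells sum to 206, so (1,1) = 60.
The remaining cell in column 3 is (3,3) = 266 − 196 = 70.
Using column 4: 61 + 68 + 73 + ? → (3,4) = 266 − 202 = 64.
Main diagonal: 60 + 70 + 73 + ? = 266, so (2,2) = 63.
The remaining cell in row 2 is (2,1) = 266 − 197 = 69.
From row 3, 266 − (65 + 70 + 64) gives (3,2) = 67.
Column 1 needs 266; the known cells sum to 194, so (4,1) = 72.
From column 2, 266 − (74 + 63 + 67) gives (4,2) = 62.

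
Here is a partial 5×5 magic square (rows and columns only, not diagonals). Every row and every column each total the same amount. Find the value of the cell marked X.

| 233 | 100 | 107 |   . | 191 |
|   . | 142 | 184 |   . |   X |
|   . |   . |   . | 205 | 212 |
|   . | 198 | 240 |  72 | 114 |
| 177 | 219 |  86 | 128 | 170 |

93

Row 5 is complete and sums to 780; that is the magic constant.
The remaining cell in row 1 is (1,4) = 780 − 631 = 149.
Row 4: 198 + 240 + 72 + 114 + ? = 780, so (4,1) = 156.
From column 2, 780 − (100 + 142 + 198 + 219) gives (3,2) = 121.
From column 3, 780 − (107 + 184 + 240 + 86) gives (3,3) = 163.
From column 4, 780 − (149 + 205 + 72 + 128) gives (2,4) = 226.
The remaining cell in column 5 is (2,5) = 780 − 687 = 93.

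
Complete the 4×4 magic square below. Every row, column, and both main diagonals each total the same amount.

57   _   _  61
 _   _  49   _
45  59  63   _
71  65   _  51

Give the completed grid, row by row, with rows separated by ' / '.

57 47 75 61 / 67 69 49 55 / 45 59 63 73 / 71 65 53 51

Anti-diagonal is already complete: 61 + 49 + 59 + 71 = 240, so that is the magic constant.
Row 3: 45 + 59 + 63 + ? = 240, so (3,4) = 73.
Row 4: 71 + 65 + 51 + ? = 240, so (4,3) = 53.
Column 1 must total 240; the given cells sum to 173, so (2,1) = 67.
Using column 3: 49 + 63 + 53 + ? → (1,3) = 240 − 165 = 75.
The remaining cell in column 4 is (2,4) = 240 − 185 = 55.
Main diagonal must total 240; the given cells sum to 171, so (2,2) = 69.
Using row 1: 57 + 75 + 61 + ? → (1,2) = 240 − 193 = 47.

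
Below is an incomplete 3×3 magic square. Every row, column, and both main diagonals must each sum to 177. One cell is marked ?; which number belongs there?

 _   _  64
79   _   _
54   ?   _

Column 1 needs 177; the known cells sum to 133, so (1,1) = 44.
Anti-diagonal: 64 + 54 + ? = 177, so (2,2) = 59.
From row 1, 177 − (44 + 64) gives (1,2) = 69.
Row 2 needs 177; the known cells sum to 138, so (2,3) = 39.
Column 2: 69 + 59 + ? = 177, so (3,2) = 49.

49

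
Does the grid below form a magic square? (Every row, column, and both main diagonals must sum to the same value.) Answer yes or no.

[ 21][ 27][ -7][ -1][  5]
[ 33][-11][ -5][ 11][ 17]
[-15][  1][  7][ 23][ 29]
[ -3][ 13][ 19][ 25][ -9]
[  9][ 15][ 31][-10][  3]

Row 1: 21 + 27 + (-7) + (-1) + 5 = 45.
Row 2: 33 + (-11) + (-5) + 11 + 17 = 45.
Row 3: -15 + 1 + 7 + 23 + 29 = 45.
Row 4: -3 + 13 + 19 + 25 + (-9) = 45.
Row 5: 9 + 15 + 31 + (-10) + 3 = 48.
Column 1: 21 + 33 + (-15) + (-3) + 9 = 45.
Column 2: 27 + (-11) + 1 + 13 + 15 = 45.
Column 3: -7 + (-5) + 7 + 19 + 31 = 45.
Column 4: -1 + 11 + 23 + 25 + (-10) = 48.
Column 5: 5 + 17 + 29 + (-9) + 3 = 45.
Main diagonal: 21 + (-11) + 7 + 25 + 3 = 45.
Anti-diagonal: 5 + 11 + 7 + 13 + 9 = 45.

No — column 4 sums to 48 but row 2 sums to 45.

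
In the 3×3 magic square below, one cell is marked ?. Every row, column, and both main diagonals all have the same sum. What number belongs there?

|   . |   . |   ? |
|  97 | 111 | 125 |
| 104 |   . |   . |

118

Row 2 is complete and sums to 333; that is the magic constant.
Using column 1: 97 + 104 + ? → (1,1) = 333 − 201 = 132.
From main diagonal, 333 − (132 + 111) gives (3,3) = 90.
From anti-diagonal, 333 − (111 + 104) gives (1,3) = 118.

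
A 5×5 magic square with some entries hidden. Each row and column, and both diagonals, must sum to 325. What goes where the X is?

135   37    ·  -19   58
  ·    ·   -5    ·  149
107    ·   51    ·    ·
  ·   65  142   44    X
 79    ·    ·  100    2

Row 1: 135 + 37 + (-19) + 58 + ? = 325, so (1,3) = 114.
Column 3: 114 + (-5) + 51 + 142 + ? = 325, so (5,3) = 23.
Main diagonal must total 325; the given cells sum to 232, so (2,2) = 93.
The remaining cell in anti-diagonal is (2,4) = 325 − 253 = 72.
The remaining cell in row 2 is (2,1) = 325 − 309 = 16.
The remaining cell in row 5 is (5,2) = 325 − 204 = 121.
Using column 1: 135 + 16 + 107 + 79 + ? → (4,1) = 325 − 337 = -12.
Using column 2: 37 + 93 + 65 + 121 + ? → (3,2) = 325 − 316 = 9.
Using column 4: -19 + 72 + 44 + 100 + ? → (3,4) = 325 − 197 = 128.
Row 3 needs 325; the known cells sum to 295, so (3,5) = 30.
The remaining cell in row 4 is (4,5) = 325 − 239 = 86.

86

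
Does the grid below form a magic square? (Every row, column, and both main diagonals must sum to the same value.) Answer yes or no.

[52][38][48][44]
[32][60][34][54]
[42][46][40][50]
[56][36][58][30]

Row 1: 52 + 38 + 48 + 44 = 182.
Row 2: 32 + 60 + 34 + 54 = 180.
Row 3: 42 + 46 + 40 + 50 = 178.
Row 4: 56 + 36 + 58 + 30 = 180.
Column 1: 52 + 32 + 42 + 56 = 182.
Column 2: 38 + 60 + 46 + 36 = 180.
Column 3: 48 + 34 + 40 + 58 = 180.
Column 4: 44 + 54 + 50 + 30 = 178.
Main diagonal: 52 + 60 + 40 + 30 = 182.
Anti-diagonal: 44 + 34 + 46 + 56 = 180.

No — column 3 sums to 180 but row 1 sums to 182.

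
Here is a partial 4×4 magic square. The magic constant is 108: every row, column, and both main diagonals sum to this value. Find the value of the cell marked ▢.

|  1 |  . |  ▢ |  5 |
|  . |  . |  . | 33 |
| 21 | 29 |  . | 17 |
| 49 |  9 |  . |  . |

45

Row 3 must total 108; the given cells sum to 67, so (3,3) = 41.
Column 1: 1 + 21 + 49 + ? = 108, so (2,1) = 37.
Column 4: 5 + 33 + 17 + ? = 108, so (4,4) = 53.
The remaining cell in main diagonal is (2,2) = 108 − 95 = 13.
Anti-diagonal must total 108; the given cells sum to 83, so (2,3) = 25.
Row 4 needs 108; the known cells sum to 111, so (4,3) = -3.
Using column 2: 13 + 29 + 9 + ? → (1,2) = 108 − 51 = 57.
Column 3 needs 108; the known cells sum to 63, so (1,3) = 45.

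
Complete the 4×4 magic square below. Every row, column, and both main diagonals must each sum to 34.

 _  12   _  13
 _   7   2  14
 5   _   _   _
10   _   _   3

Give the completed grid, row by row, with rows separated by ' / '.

8 12 1 13 / 11 7 2 14 / 5 9 16 4 / 10 6 15 3

Row 2 needs 34; the known cells sum to 23, so (2,1) = 11.
Column 1 needs 34; the known cells sum to 26, so (1,1) = 8.
Using column 4: 13 + 14 + 3 + ? → (3,4) = 34 − 30 = 4.
The remaining cell in main diagonal is (3,3) = 34 − 18 = 16.
Anti-diagonal: 13 + 2 + 10 + ? = 34, so (3,2) = 9.
Row 1: 8 + 12 + 13 + ? = 34, so (1,3) = 1.
Column 2: 12 + 7 + 9 + ? = 34, so (4,2) = 6.
Column 3 needs 34; the known cells sum to 19, so (4,3) = 15.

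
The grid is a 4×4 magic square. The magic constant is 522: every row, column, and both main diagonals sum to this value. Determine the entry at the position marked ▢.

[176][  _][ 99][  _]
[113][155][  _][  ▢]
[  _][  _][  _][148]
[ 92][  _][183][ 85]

120

From row 4, 522 − (92 + 183 + 85) gives (4,2) = 162.
Column 1 needs 522; the known cells sum to 381, so (3,1) = 141.
Main diagonal needs 522; the known cells sum to 416, so (3,3) = 106.
Using row 3: 141 + 106 + 148 + ? → (3,2) = 522 − 395 = 127.
From column 2, 522 − (155 + 127 + 162) gives (1,2) = 78.
Column 3 needs 522; the known cells sum to 388, so (2,3) = 134.
From anti-diagonal, 522 − (134 + 127 + 92) gives (1,4) = 169.
From row 2, 522 − (113 + 155 + 134) gives (2,4) = 120.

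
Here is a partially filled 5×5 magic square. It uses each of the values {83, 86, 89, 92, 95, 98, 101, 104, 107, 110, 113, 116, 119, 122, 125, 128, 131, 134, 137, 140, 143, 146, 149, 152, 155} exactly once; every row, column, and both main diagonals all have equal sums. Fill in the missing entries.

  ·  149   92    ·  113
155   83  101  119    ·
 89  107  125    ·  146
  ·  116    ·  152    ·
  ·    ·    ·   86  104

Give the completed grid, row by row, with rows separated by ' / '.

The 25 entries sum to 2975, so each line sums to 2975/5 = 595.
Row 2 must total 595; the given cells sum to 458, so (2,5) = 137.
Using row 3: 89 + 107 + 125 + 146 + ? → (3,4) = 595 − 467 = 128.
From column 2, 595 − (149 + 83 + 107 + 116) gives (5,2) = 140.
Using column 4: 119 + 128 + 152 + 86 + ? → (1,4) = 595 − 485 = 110.
Column 5 must total 595; the given cells sum to 500, so (4,5) = 95.
The remaining cell in main diagonal is (1,1) = 595 − 464 = 131.
Using anti-diagonal: 113 + 119 + 125 + 116 + ? → (5,1) = 595 − 473 = 122.
Row 5 needs 595; the known cells sum to 452, so (5,3) = 143.
Column 1: 131 + 155 + 89 + 122 + ? = 595, so (4,1) = 98.
Column 3 needs 595; the known cells sum to 461, so (4,3) = 134.

131 149 92 110 113 / 155 83 101 119 137 / 89 107 125 128 146 / 98 116 134 152 95 / 122 140 143 86 104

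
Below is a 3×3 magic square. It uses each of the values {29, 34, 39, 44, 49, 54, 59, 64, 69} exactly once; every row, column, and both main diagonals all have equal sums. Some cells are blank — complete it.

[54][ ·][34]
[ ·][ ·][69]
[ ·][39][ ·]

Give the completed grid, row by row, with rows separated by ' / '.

54 59 34 / 29 49 69 / 64 39 44

The 9 entries sum to 441, so each line sums to 441/3 = 147.
The remaining cell in row 1 is (1,2) = 147 − 88 = 59.
Column 2: 59 + 39 + ? = 147, so (2,2) = 49.
The remaining cell in column 3 is (3,3) = 147 − 103 = 44.
Anti-diagonal: 34 + 49 + ? = 147, so (3,1) = 64.
Row 2 needs 147; the known cells sum to 118, so (2,1) = 29.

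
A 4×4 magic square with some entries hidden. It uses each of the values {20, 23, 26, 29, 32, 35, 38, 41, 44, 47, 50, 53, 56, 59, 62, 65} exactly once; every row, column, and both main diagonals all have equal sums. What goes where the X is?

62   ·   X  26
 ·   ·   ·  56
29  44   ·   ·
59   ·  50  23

The 16 entries sum to 680, so each line sums to 680/4 = 170.
The remaining cell in row 4 is (4,2) = 170 − 132 = 38.
Using column 1: 62 + 29 + 59 + ? → (2,1) = 170 − 150 = 20.
From column 4, 170 − (26 + 56 + 23) gives (3,4) = 65.
From anti-diagonal, 170 − (26 + 44 + 59) gives (2,3) = 41.
Using row 2: 20 + 41 + 56 + ? → (2,2) = 170 − 117 = 53.
Row 3: 29 + 44 + 65 + ? = 170, so (3,3) = 32.
Using column 2: 53 + 44 + 38 + ? → (1,2) = 170 − 135 = 35.
Column 3 needs 170; the known cells sum to 123, so (1,3) = 47.

47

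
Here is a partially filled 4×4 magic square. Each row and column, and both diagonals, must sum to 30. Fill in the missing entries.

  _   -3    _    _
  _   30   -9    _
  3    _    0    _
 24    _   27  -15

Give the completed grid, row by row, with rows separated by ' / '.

Row 4 must total 30; the given cells sum to 36, so (4,2) = -6.
Column 2 needs 30; the known cells sum to 21, so (3,2) = 9.
From column 3, 30 − (-9 + 0 + 27) gives (1,3) = 12.
Main diagonal must total 30; the given cells sum to 15, so (1,1) = 15.
Anti-diagonal needs 30; the known cells sum to 24, so (1,4) = 6.
The remaining cell in row 3 is (3,4) = 30 − 12 = 18.
Using column 1: 15 + 3 + 24 + ? → (2,1) = 30 − 42 = -12.
Column 4: 6 + 18 + (-15) + ? = 30, so (2,4) = 21.

15 -3 12 6 / -12 30 -9 21 / 3 9 0 18 / 24 -6 27 -15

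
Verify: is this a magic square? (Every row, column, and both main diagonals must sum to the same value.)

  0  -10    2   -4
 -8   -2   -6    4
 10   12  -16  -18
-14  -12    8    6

Row 1: 0 + (-10) + 2 + (-4) = -12.
Row 2: -8 + (-2) + (-6) + 4 = -12.
Row 3: 10 + 12 + (-16) + (-18) = -12.
Row 4: -14 + (-12) + 8 + 6 = -12.
Column 1: 0 + (-8) + 10 + (-14) = -12.
Column 2: -10 + (-2) + 12 + (-12) = -12.
Column 3: 2 + (-6) + (-16) + 8 = -12.
Column 4: -4 + 4 + (-18) + 6 = -12.
Main diagonal: 0 + (-2) + (-16) + 6 = -12.
Anti-diagonal: -4 + (-6) + 12 + (-14) = -12.
All lines sum to -12.

Yes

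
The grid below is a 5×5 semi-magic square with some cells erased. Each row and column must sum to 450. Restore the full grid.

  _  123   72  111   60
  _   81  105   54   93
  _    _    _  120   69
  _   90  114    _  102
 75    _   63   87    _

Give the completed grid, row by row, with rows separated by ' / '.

84 123 72 111 60 / 117 81 105 54 93 / 108 57 96 120 69 / 66 90 114 78 102 / 75 99 63 87 126

Row 1: 123 + 72 + 111 + 60 + ? = 450, so (1,1) = 84.
Using row 2: 81 + 105 + 54 + 93 + ? → (2,1) = 450 − 333 = 117.
Using column 3: 72 + 105 + 114 + 63 + ? → (3,3) = 450 − 354 = 96.
Column 4 needs 450; the known cells sum to 372, so (4,4) = 78.
Column 5 must total 450; the given cells sum to 324, so (5,5) = 126.
From row 4, 450 − (90 + 114 + 78 + 102) gives (4,1) = 66.
Using row 5: 75 + 63 + 87 + 126 + ? → (5,2) = 450 − 351 = 99.
The remaining cell in column 1 is (3,1) = 450 − 342 = 108.
Using column 2: 123 + 81 + 90 + 99 + ? → (3,2) = 450 − 393 = 57.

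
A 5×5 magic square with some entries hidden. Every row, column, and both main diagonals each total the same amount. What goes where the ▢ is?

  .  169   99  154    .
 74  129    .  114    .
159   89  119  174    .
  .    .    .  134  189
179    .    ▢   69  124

164

Column 4 is complete and sums to 645; that is the magic constant.
Row 3 needs 645; the known cells sum to 541, so (3,5) = 104.
The remaining cell in main diagonal is (1,1) = 645 − 506 = 139.
The remaining cell in row 1 is (1,5) = 645 − 561 = 84.
Column 1: 139 + 74 + 159 + 179 + ? = 645, so (4,1) = 94.
The remaining cell in column 5 is (2,5) = 645 − 501 = 144.
From anti-diagonal, 645 − (84 + 114 + 119 + 179) gives (4,2) = 149.
Using row 2: 74 + 129 + 114 + 144 + ? → (2,3) = 645 − 461 = 184.
Row 4 needs 645; the known cells sum to 566, so (4,3) = 79.
Using column 2: 169 + 129 + 89 + 149 + ? → (5,2) = 645 − 536 = 109.
From column 3, 645 − (99 + 184 + 119 + 79) gives (5,3) = 164.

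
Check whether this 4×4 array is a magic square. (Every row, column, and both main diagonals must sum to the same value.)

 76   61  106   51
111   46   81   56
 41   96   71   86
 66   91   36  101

Yes

Row 1: 76 + 61 + 106 + 51 = 294.
Row 2: 111 + 46 + 81 + 56 = 294.
Row 3: 41 + 96 + 71 + 86 = 294.
Row 4: 66 + 91 + 36 + 101 = 294.
Column 1: 76 + 111 + 41 + 66 = 294.
Column 2: 61 + 46 + 96 + 91 = 294.
Column 3: 106 + 81 + 71 + 36 = 294.
Column 4: 51 + 56 + 86 + 101 = 294.
Main diagonal: 76 + 46 + 71 + 101 = 294.
Anti-diagonal: 51 + 81 + 96 + 66 = 294.
All lines sum to 294.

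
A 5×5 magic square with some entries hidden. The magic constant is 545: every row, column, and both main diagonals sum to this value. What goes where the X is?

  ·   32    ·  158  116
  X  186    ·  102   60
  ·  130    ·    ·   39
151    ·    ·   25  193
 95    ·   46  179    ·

53

Column 4 must total 545; the given cells sum to 464, so (3,4) = 81.
Column 5: 116 + 60 + 39 + 193 + ? = 545, so (5,5) = 137.
From row 5, 545 − (95 + 46 + 179 + 137) gives (5,2) = 88.
Using column 2: 32 + 186 + 130 + 88 + ? → (4,2) = 545 − 436 = 109.
From anti-diagonal, 545 − (116 + 102 + 109 + 95) gives (3,3) = 123.
Row 3: 130 + 123 + 81 + 39 + ? = 545, so (3,1) = 172.
The remaining cell in row 4 is (4,3) = 545 − 478 = 67.
Using main diagonal: 186 + 123 + 25 + 137 + ? → (1,1) = 545 − 471 = 74.
Row 1 must total 545; the given cells sum to 380, so (1,3) = 165.
Column 1 must total 545; the given cells sum to 492, so (2,1) = 53.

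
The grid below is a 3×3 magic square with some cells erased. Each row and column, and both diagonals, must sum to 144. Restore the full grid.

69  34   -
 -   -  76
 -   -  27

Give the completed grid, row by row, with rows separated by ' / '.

Using row 1: 69 + 34 + ? → (1,3) = 144 − 103 = 41.
Using main diagonal: 69 + 27 + ? → (2,2) = 144 − 96 = 48.
From anti-diagonal, 144 − (41 + 48) gives (3,1) = 55.
From row 2, 144 − (48 + 76) gives (2,1) = 20.
Row 3: 55 + 27 + ? = 144, so (3,2) = 62.

69 34 41 / 20 48 76 / 55 62 27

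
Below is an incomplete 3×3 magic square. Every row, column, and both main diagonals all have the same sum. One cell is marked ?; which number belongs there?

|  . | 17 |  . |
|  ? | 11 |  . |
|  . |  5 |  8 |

-1

Column 2 is complete and sums to 33; that is the magic constant.
From row 3, 33 − (5 + 8) gives (3,1) = 20.
Main diagonal needs 33; the known cells sum to 19, so (1,1) = 14.
From anti-diagonal, 33 − (11 + 20) gives (1,3) = 2.
From column 1, 33 − (14 + 20) gives (2,1) = -1.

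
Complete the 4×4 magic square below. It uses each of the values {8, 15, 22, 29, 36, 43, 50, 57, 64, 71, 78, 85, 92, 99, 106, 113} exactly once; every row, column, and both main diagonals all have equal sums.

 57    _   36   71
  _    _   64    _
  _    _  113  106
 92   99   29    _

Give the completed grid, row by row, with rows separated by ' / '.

57 78 36 71 / 85 50 64 43 / 8 15 113 106 / 92 99 29 22

The 16 entries sum to 968, so each line sums to 968/4 = 242.
The remaining cell in row 1 is (1,2) = 242 − 164 = 78.
The remaining cell in row 4 is (4,4) = 242 − 220 = 22.
Column 4 needs 242; the known cells sum to 199, so (2,4) = 43.
Main diagonal: 57 + 113 + 22 + ? = 242, so (2,2) = 50.
Anti-diagonal: 71 + 64 + 92 + ? = 242, so (3,2) = 15.
From row 2, 242 − (50 + 64 + 43) gives (2,1) = 85.
Row 3 needs 242; the known cells sum to 234, so (3,1) = 8.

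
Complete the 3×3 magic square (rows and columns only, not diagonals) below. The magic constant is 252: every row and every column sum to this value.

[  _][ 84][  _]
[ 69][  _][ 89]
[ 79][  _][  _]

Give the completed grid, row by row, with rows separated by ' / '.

104 84 64 / 69 94 89 / 79 74 99

Row 2 needs 252; the known cells sum to 158, so (2,2) = 94.
Column 1 must total 252; the given cells sum to 148, so (1,1) = 104.
The remaining cell in column 2 is (3,2) = 252 − 178 = 74.
Row 1 needs 252; the known cells sum to 188, so (1,3) = 64.
Row 3 must total 252; the given cells sum to 153, so (3,3) = 99.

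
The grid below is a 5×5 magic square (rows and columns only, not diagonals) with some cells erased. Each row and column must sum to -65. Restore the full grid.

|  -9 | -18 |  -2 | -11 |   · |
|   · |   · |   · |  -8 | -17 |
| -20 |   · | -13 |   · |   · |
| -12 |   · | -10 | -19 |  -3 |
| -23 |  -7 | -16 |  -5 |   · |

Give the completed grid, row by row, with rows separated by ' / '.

-9 -18 -2 -11 -25 / -1 -15 -24 -8 -17 / -20 -4 -13 -22 -6 / -12 -21 -10 -19 -3 / -23 -7 -16 -5 -14

From row 1, -65 − (-9 + (-18) + (-2) + (-11)) gives (1,5) = -25.
The remaining cell in row 4 is (4,2) = -65 − (-44) = -21.
Row 5: -23 + (-7) + (-16) + (-5) + ? = -65, so (5,5) = -14.
Column 1 must total -65; the given cells sum to -64, so (2,1) = -1.
Using column 3: -2 + (-13) + (-10) + (-16) + ? → (2,3) = -65 − (-41) = -24.
Column 4 must total -65; the given cells sum to -43, so (3,4) = -22.
Column 5: -25 + (-17) + (-3) + (-14) + ? = -65, so (3,5) = -6.
The remaining cell in row 2 is (2,2) = -65 − (-50) = -15.
From row 3, -65 − (-20 + (-13) + (-22) + (-6)) gives (3,2) = -4.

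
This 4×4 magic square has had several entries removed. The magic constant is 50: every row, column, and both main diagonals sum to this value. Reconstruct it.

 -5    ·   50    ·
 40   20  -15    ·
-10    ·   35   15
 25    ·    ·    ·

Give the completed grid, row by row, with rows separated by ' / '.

From row 2, 50 − (40 + 20 + (-15)) gives (2,4) = 5.
Using row 3: -10 + 35 + 15 + ? → (3,2) = 50 − 40 = 10.
Column 3 needs 50; the known cells sum to 70, so (4,3) = -20.
Main diagonal: -5 + 20 + 35 + ? = 50, so (4,4) = 0.
Using anti-diagonal: -15 + 10 + 25 + ? → (1,4) = 50 − 20 = 30.
Using row 1: -5 + 50 + 30 + ? → (1,2) = 50 − 75 = -25.
From row 4, 50 − (25 + (-20) + 0) gives (4,2) = 45.

-5 -25 50 30 / 40 20 -15 5 / -10 10 35 15 / 25 45 -20 0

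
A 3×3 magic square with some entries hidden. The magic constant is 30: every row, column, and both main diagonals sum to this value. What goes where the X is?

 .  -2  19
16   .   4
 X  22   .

1

Row 1 needs 30; the known cells sum to 17, so (1,1) = 13.
Row 2 must total 30; the given cells sum to 20, so (2,2) = 10.
From column 1, 30 − (13 + 16) gives (3,1) = 1.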